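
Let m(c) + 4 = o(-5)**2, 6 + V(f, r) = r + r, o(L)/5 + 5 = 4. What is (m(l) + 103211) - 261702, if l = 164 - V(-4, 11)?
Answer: -158470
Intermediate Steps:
o(L) = -5 (o(L) = -25 + 5*4 = -25 + 20 = -5)
V(f, r) = -6 + 2*r (V(f, r) = -6 + (r + r) = -6 + 2*r)
l = 148 (l = 164 - (-6 + 2*11) = 164 - (-6 + 22) = 164 - 1*16 = 164 - 16 = 148)
m(c) = 21 (m(c) = -4 + (-5)**2 = -4 + 25 = 21)
(m(l) + 103211) - 261702 = (21 + 103211) - 261702 = 103232 - 261702 = -158470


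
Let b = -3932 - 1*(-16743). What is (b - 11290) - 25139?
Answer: -23618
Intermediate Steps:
b = 12811 (b = -3932 + 16743 = 12811)
(b - 11290) - 25139 = (12811 - 11290) - 25139 = 1521 - 25139 = -23618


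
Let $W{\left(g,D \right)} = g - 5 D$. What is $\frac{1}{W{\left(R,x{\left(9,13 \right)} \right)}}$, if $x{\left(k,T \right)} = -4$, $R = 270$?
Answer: $\frac{1}{290} \approx 0.0034483$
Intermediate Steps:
$\frac{1}{W{\left(R,x{\left(9,13 \right)} \right)}} = \frac{1}{270 - -20} = \frac{1}{270 + 20} = \frac{1}{290}$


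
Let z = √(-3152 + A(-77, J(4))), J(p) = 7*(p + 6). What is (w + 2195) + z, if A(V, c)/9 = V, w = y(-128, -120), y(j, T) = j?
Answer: 2067 + I*√3845 ≈ 2067.0 + 62.008*I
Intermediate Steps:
J(p) = 42 + 7*p (J(p) = 7*(6 + p) = 42 + 7*p)
w = -128
A(V, c) = 9*V
z = I*√3845 (z = √(-3152 + 9*(-77)) = √(-3152 - 693) = √(-3845) = I*√3845 ≈ 62.008*I)
(w + 2195) + z = (-128 + 2195) + I*√3845 = 2067 + I*√3845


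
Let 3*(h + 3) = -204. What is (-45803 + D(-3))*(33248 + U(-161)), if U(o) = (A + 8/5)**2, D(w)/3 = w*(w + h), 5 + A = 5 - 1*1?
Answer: -37518280633/25 ≈ -1.5007e+9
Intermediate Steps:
A = -1 (A = -5 + (5 - 1*1) = -5 + (5 - 1) = -5 + 4 = -1)
h = -71 (h = -3 + (1/3)*(-204) = -3 - 68 = -71)
D(w) = 3*w*(-71 + w) (D(w) = 3*(w*(w - 71)) = 3*(w*(-71 + w)) = 3*w*(-71 + w))
U(o) = 9/25 (U(o) = (-1 + 8/5)**2 = (3/5)**2 = 9/25)
(-45803 + D(-3))*(33248 + U(-161)) = (-45803 + 3*(-3)*(-71 - 3))*(33248 + 9/25) = (-45803 + 3*(-3)*(-74))*(831209/25) = (-45803 + 666)*(831209/25) = -45137*831209/25 = -37518280633/25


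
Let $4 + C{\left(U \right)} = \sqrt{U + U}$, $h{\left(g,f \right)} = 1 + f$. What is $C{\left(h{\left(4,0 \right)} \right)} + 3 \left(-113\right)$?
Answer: $-343 + \sqrt{2} \approx -341.59$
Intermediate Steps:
$C{\left(U \right)} = -4 + \sqrt{2} \sqrt{U}$ ($C{\left(U \right)} = -4 + \sqrt{U + U} = -4 + \sqrt{2 U} = -4 + \sqrt{2} \sqrt{U}$)
$C{\left(h{\left(4,0 \right)} \right)} + 3 \left(-113\right) = \left(-4 + \sqrt{2} \sqrt{1 + 0}\right) + 3 \left(-113\right) = \left(-4 + \sqrt{2} \sqrt{1}\right) - 339 = \left(-4 + \sqrt{2} \cdot 1\right) - 339 = \left(-4 + \sqrt{2}\right) - 339 = -343 + \sqrt{2}$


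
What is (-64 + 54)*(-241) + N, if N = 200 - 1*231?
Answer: 2379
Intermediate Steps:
N = -31 (N = 200 - 231 = -31)
(-64 + 54)*(-241) + N = (-64 + 54)*(-241) - 31 = -10*(-241) - 31 = 2410 - 31 = 2379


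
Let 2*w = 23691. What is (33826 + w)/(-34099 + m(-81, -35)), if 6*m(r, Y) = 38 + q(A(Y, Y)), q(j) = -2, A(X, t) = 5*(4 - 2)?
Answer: -91343/68186 ≈ -1.3396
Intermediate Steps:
w = 23691/2 (w = (½)*23691 = 23691/2 ≈ 11846.)
A(X, t) = 10 (A(X, t) = 5*2 = 10)
m(r, Y) = 6 (m(r, Y) = (38 - 2)/6 = (⅙)*36 = 6)
(33826 + w)/(-34099 + m(-81, -35)) = (33826 + 23691/2)/(-34099 + 6) = (91343/2)/(-34093) = (91343/2)*(-1/34093) = -91343/68186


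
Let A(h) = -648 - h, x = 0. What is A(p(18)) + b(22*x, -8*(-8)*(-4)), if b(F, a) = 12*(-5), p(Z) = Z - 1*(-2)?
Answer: -728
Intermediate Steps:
p(Z) = 2 + Z (p(Z) = Z + 2 = 2 + Z)
b(F, a) = -60
A(p(18)) + b(22*x, -8*(-8)*(-4)) = (-648 - (2 + 18)) - 60 = (-648 - 1*20) - 60 = (-648 - 20) - 60 = -668 - 60 = -728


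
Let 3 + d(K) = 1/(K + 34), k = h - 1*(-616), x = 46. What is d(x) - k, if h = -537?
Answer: -6559/80 ≈ -81.988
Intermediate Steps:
k = 79 (k = -537 - 1*(-616) = -537 + 616 = 79)
d(K) = -3 + 1/(34 + K) (d(K) = -3 + 1/(K + 34) = -3 + 1/(34 + K))
d(x) - k = (-101 - 3*46)/(34 + 46) - 1*79 = (-101 - 138)/80 - 79 = (1/80)*(-239) - 79 = -239/80 - 79 = -6559/80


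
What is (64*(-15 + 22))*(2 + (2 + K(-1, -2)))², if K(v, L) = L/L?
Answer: 11200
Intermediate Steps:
K(v, L) = 1
(64*(-15 + 22))*(2 + (2 + K(-1, -2)))² = (64*(-15 + 22))*(2 + (2 + 1))² = (64*7)*(2 + 3)² = 448*5² = 448*25 = 11200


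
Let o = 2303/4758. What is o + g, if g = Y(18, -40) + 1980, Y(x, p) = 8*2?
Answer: 9499271/4758 ≈ 1996.5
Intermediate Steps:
Y(x, p) = 16
o = 2303/4758 (o = 2303*(1/4758) = 2303/4758 ≈ 0.48403)
g = 1996 (g = 16 + 1980 = 1996)
o + g = 2303/4758 + 1996 = 9499271/4758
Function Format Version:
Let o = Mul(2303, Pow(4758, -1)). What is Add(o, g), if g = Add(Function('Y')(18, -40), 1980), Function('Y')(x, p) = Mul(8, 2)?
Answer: Rational(9499271, 4758) ≈ 1996.5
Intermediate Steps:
Function('Y')(x, p) = 16
o = Rational(2303, 4758) (o = Mul(2303, Rational(1, 4758)) = Rational(2303, 4758) ≈ 0.48403)
g = 1996 (g = Add(16, 1980) = 1996)
Add(o, g) = Add(Rational(2303, 4758), 1996) = Rational(9499271, 4758)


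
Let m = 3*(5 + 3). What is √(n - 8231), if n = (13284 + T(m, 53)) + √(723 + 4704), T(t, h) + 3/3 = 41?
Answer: √(5093 + 9*√67) ≈ 71.880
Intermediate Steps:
m = 24 (m = 3*8 = 24)
T(t, h) = 40 (T(t, h) = -1 + 41 = 40)
n = 13324 + 9*√67 (n = (13284 + 40) + √(723 + 4704) = 13324 + √5427 = 13324 + 9*√67 ≈ 13398.)
√(n - 8231) = √((13324 + 9*√67) - 8231) = √(5093 + 9*√67)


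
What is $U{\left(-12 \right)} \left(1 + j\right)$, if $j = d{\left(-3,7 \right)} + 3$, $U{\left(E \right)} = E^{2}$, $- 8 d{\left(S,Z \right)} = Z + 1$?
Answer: $432$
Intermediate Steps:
$d{\left(S,Z \right)} = - \frac{1}{8} - \frac{Z}{8}$ ($d{\left(S,Z \right)} = - \frac{Z + 1}{8} = - \frac{1 + Z}{8} = - \frac{1}{8} - \frac{Z}{8}$)
$j = 2$ ($j = \left(- \frac{1}{8} - \frac{7}{8}\right) + 3 = -1 + 3 = 2$)
$U{\left(-12 \right)} \left(1 + j\right) = \left(-12\right)^{2} \left(1 + 2\right) = 144 \cdot 3 = 432$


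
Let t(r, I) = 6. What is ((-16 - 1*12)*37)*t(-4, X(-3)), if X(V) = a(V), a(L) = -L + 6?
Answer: -6216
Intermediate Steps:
a(L) = 6 - L
X(V) = 6 - V
((-16 - 1*12)*37)*t(-4, X(-3)) = ((-16 - 1*12)*37)*6 = ((-16 - 12)*37)*6 = -28*37*6 = -1036*6 = -6216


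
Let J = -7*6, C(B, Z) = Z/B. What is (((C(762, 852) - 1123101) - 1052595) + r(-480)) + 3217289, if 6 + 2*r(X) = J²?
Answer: 132394086/127 ≈ 1.0425e+6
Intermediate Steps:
J = -42
r(X) = 879 (r(X) = -3 + (½)*(-42)² = -3 + (½)*1764 = -3 + 882 = 879)
(((C(762, 852) - 1123101) - 1052595) + r(-480)) + 3217289 = (((852/762 - 1123101) - 1052595) + 879) + 3217289 = (((852*(1/762) - 1123101) - 1052595) + 879) + 3217289 = (((142/127 - 1123101) - 1052595) + 879) + 3217289 = ((-142633685/127 - 1052595) + 879) + 3217289 = (-276313250/127 + 879) + 3217289 = -276201617/127 + 3217289 = 132394086/127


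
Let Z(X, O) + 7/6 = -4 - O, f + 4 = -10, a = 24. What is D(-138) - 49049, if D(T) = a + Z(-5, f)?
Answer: -294097/6 ≈ -49016.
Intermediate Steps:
f = -14 (f = -4 - 10 = -14)
Z(X, O) = -31/6 - O (Z(X, O) = -7/6 + (-4 - O) = -31/6 - O)
D(T) = 197/6 (D(T) = 24 + (-31/6 - 1*(-14)) = 24 + (-31/6 + 14) = 24 + 53/6 = 197/6)
D(-138) - 49049 = 197/6 - 49049 = -294097/6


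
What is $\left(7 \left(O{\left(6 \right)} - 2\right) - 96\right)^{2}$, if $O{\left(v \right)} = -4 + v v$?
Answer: $12996$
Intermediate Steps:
$O{\left(v \right)} = -4 + v^{2}$
$\left(7 \left(O{\left(6 \right)} - 2\right) - 96\right)^{2} = \left(7 \left(\left(-4 + 6^{2}\right) - 2\right) - 96\right)^{2} = \left(7 \left(\left(-4 + 36\right) - 2\right) - 96\right)^{2} = \left(7 \left(32 - 2\right) - 96\right)^{2} = \left(7 \cdot 30 - 96\right)^{2} = \left(210 - 96\right)^{2} = 114^{2} = 12996$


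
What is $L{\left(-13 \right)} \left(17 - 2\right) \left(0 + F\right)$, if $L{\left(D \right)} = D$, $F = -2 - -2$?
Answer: $0$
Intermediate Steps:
$F = 0$ ($F = -2 + 2 = 0$)
$L{\left(-13 \right)} \left(17 - 2\right) \left(0 + F\right) = - 13 \left(17 - 2\right) \left(0 + 0\right) = - 13 \cdot 15 \cdot 0 = \left(-13\right) 0 = 0$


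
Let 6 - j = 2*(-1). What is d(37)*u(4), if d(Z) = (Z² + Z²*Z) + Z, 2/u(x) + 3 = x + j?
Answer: 34706/3 ≈ 11569.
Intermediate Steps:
j = 8 (j = 6 - 2*(-1) = 6 - 1*(-2) = 6 + 2 = 8)
u(x) = 2/(5 + x) (u(x) = 2/(-3 + (x + 8)) = 2/(-3 + (8 + x)) = 2/(5 + x))
d(Z) = Z + Z² + Z³ (d(Z) = (Z² + Z³) + Z = Z + Z² + Z³)
d(37)*u(4) = (37*(1 + 37 + 37²))*(2/(5 + 4)) = (37*(1 + 37 + 1369))*(2/9) = (37*1407)*(2*(⅑)) = 52059*(2/9) = 34706/3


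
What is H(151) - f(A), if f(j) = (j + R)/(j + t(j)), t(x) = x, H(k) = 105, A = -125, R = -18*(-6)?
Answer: 26233/250 ≈ 104.93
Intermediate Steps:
R = 108
f(j) = (108 + j)/(2*j) (f(j) = (j + 108)/(j + j) = (108 + j)/((2*j)) = (108 + j)*(1/(2*j)) = (108 + j)/(2*j))
H(151) - f(A) = 105 - (108 - 125)/(2*(-125)) = 105 - (-1)*(-17)/(2*125) = 105 - 1*17/250 = 105 - 17/250 = 26233/250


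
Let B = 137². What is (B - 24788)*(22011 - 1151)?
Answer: -125556340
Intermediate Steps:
B = 18769
(B - 24788)*(22011 - 1151) = (18769 - 24788)*(22011 - 1151) = -6019*20860 = -125556340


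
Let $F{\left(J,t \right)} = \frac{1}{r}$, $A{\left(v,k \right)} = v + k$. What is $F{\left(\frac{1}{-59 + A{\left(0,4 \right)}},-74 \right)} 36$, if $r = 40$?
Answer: $\frac{9}{10} \approx 0.9$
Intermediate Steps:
$A{\left(v,k \right)} = k + v$
$F{\left(J,t \right)} = \frac{1}{40}$
$F{\left(\frac{1}{-59 + A{\left(0,4 \right)}},-74 \right)} 36 = \frac{1}{40} \cdot 36 = \frac{9}{10}$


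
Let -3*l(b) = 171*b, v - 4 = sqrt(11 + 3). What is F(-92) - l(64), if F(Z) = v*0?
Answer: 3648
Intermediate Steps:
v = 4 + sqrt(14) (v = 4 + sqrt(11 + 3) = 4 + sqrt(14) ≈ 7.7417)
l(b) = -57*b
F(Z) = 0 (F(Z) = (4 + sqrt(14))*0 = 0)
F(-92) - l(64) = 0 - (-57)*64 = 0 - 1*(-3648) = 0 + 3648 = 3648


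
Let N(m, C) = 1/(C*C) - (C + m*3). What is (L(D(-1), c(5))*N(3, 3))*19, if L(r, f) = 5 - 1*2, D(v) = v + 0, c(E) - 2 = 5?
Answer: -2033/3 ≈ -677.67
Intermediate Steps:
c(E) = 7 (c(E) = 2 + 5 = 7)
D(v) = v
L(r, f) = 3 (L(r, f) = 5 - 2 = 3)
N(m, C) = C⁻² - C - 3*m (N(m, C) = 1/(C²) - (C + 3*m) = C⁻² + (-C - 3*m) = C⁻² - C - 3*m)
(L(D(-1), c(5))*N(3, 3))*19 = (3*(3⁻² - 1*3 - 3*3))*19 = (3*(⅑ - 3 - 9))*19 = (3*(-107/9))*19 = -107/3*19 = -2033/3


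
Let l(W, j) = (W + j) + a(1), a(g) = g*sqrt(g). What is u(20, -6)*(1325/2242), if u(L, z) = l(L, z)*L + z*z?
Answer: 222600/1121 ≈ 198.57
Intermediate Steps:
a(g) = g**(3/2)
l(W, j) = 1 + W + j (l(W, j) = (W + j) + 1**(3/2) = (W + j) + 1 = 1 + W + j)
u(L, z) = z**2 + L*(1 + L + z) (u(L, z) = (1 + L + z)*L + z*z = L*(1 + L + z) + z**2 = z**2 + L*(1 + L + z))
u(20, -6)*(1325/2242) = ((-6)**2 + 20*(1 + 20 - 6))*(1325/2242) = (36 + 20*15)*(1325*(1/2242)) = (36 + 300)*(1325/2242) = 336*(1325/2242) = 222600/1121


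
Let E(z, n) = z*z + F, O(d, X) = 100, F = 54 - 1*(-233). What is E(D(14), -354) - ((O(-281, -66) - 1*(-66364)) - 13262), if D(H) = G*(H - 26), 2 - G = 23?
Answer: 10589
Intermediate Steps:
G = -21 (G = 2 - 1*23 = 2 - 23 = -21)
F = 287 (F = 54 + 233 = 287)
D(H) = 546 - 21*H (D(H) = -21*(H - 26) = -21*(-26 + H) = 546 - 21*H)
E(z, n) = 287 + z**2 (E(z, n) = z*z + 287 = z**2 + 287 = 287 + z**2)
E(D(14), -354) - ((O(-281, -66) - 1*(-66364)) - 13262) = (287 + (546 - 21*14)**2) - ((100 - 1*(-66364)) - 13262) = (287 + (546 - 294)**2) - ((100 + 66364) - 13262) = (287 + 252**2) - (66464 - 13262) = (287 + 63504) - 1*53202 = 63791 - 53202 = 10589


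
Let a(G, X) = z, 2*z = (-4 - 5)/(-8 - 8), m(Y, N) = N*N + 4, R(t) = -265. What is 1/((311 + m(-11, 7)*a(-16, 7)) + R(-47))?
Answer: 32/1949 ≈ 0.016419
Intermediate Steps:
m(Y, N) = 4 + N² (m(Y, N) = N² + 4 = 4 + N²)
z = 9/32 (z = ((-4 - 5)/(-8 - 8))/2 = (-9/(-16))/2 = (-9*(-1/16))/2 = (½)*(9/16) = 9/32 ≈ 0.28125)
a(G, X) = 9/32
1/((311 + m(-11, 7)*a(-16, 7)) + R(-47)) = 1/((311 + (4 + 7²)*(9/32)) - 265) = 1/((311 + (4 + 49)*(9/32)) - 265) = 1/((311 + 53*(9/32)) - 265) = 1/((311 + 477/32) - 265) = 1/(10429/32 - 265) = 1/(1949/32) = 32/1949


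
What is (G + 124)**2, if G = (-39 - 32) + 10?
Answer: 3969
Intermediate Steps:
G = -61 (G = -71 + 10 = -61)
(G + 124)**2 = (-61 + 124)**2 = 63**2 = 3969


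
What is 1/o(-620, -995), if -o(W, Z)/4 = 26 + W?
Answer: 1/2376 ≈ 0.00042088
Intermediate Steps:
o(W, Z) = -104 - 4*W (o(W, Z) = -4*(26 + W) = -104 - 4*W)
1/o(-620, -995) = 1/(-104 - 4*(-620)) = 1/(-104 + 2480) = 1/2376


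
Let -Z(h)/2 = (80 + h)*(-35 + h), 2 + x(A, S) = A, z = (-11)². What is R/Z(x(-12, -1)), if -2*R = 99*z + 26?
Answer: -245/264 ≈ -0.92803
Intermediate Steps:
z = 121
x(A, S) = -2 + A
R = -12005/2 (R = -(99*121 + 26)/2 = -(11979 + 26)/2 = -½*12005 = -12005/2 ≈ -6002.5)
Z(h) = -2*(-35 + h)*(80 + h) (Z(h) = -2*(80 + h)*(-35 + h) = -2*(-35 + h)*(80 + h))
R/Z(x(-12, -1)) = -12005/(2*(5600 - 90*(-2 - 12) - 2*(-2 - 12)²)) = -12005/(2*(5600 - 90*(-14) - 2*(-14)²)) = -12005/(2*(5600 + 1260 - 2*196)) = -12005/(2*(5600 + 1260 - 392)) = -12005/2/6468 = -12005/2*1/6468 = -245/264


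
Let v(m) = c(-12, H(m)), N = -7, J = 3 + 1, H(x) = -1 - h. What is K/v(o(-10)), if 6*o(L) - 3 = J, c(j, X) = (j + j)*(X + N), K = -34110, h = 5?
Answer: -5685/52 ≈ -109.33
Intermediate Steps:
H(x) = -6 (H(x) = -1 - 1*5 = -1 - 5 = -6)
J = 4
c(j, X) = 2*j*(-7 + X) (c(j, X) = (j + j)*(X - 7) = (2*j)*(-7 + X) = 2*j*(-7 + X))
o(L) = 7/6 (o(L) = 1/2 + (1/6)*4 = 1/2 + 2/3 = 7/6)
v(m) = 312 (v(m) = 2*(-12)*(-7 - 6) = 2*(-12)*(-13) = 312)
K/v(o(-10)) = -34110/312 = -34110*1/312 = -5685/52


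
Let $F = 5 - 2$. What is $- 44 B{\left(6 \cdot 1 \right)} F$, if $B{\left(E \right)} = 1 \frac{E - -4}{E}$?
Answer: $-220$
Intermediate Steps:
$B{\left(E \right)} = \frac{4 + E}{E}$ ($B{\left(E \right)} = 1 \frac{E + 4}{E} = 1 \frac{4 + E}{E} = \frac{4 + E}{E}$)
$F = 3$ ($F = 5 - 2 = 3$)
$- 44 B{\left(6 \cdot 1 \right)} F = - 44 \frac{4 + 6 \cdot 1}{6 \cdot 1} \cdot 3 = - 44 \frac{4 + 6}{6} \cdot 3 = - 44 \cdot \frac{1}{6} \cdot 10 \cdot 3 = \left(-44\right) \frac{5}{3} \cdot 3 = \left(- \frac{220}{3}\right) 3 = -220$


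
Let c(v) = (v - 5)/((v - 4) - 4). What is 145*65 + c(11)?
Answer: 9427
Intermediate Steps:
c(v) = (-5 + v)/(-8 + v) (c(v) = (-5 + v)/((-4 + v) - 4) = (-5 + v)/(-8 + v))
145*65 + c(11) = 145*65 + (-5 + 11)/(-8 + 11) = 9425 + 6/3 = 9425 + (1/3)*6 = 9425 + 2 = 9427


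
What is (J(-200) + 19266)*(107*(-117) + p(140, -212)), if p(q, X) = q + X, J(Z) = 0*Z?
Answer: -242578206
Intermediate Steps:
J(Z) = 0
p(q, X) = X + q
(J(-200) + 19266)*(107*(-117) + p(140, -212)) = (0 + 19266)*(107*(-117) + (-212 + 140)) = 19266*(-12519 - 72) = 19266*(-12591) = -242578206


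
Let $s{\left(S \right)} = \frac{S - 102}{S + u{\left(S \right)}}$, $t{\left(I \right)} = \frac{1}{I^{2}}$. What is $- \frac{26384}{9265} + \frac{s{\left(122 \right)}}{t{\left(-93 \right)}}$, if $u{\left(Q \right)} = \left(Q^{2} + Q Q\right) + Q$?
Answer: $\frac{3974623}{1363045} \approx 2.916$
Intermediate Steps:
$u{\left(Q \right)} = Q + 2 Q^{2}$ ($u{\left(Q \right)} = \left(Q^{2} + Q^{2}\right) + Q = 2 Q^{2} + Q = Q + 2 Q^{2}$)
$t{\left(I \right)} = \frac{1}{I^{2}}$
$s{\left(S \right)} = \frac{-102 + S}{S + S \left(1 + 2 S\right)}$ ($s{\left(S \right)} = \frac{S - 102}{S + S \left(1 + 2 S\right)} = \frac{-102 + S}{S + S \left(1 + 2 S\right)}$)
$- \frac{26384}{9265} + \frac{s{\left(122 \right)}}{t{\left(-93 \right)}} = - \frac{26384}{9265} + \frac{\frac{1}{2} \cdot \frac{1}{122} \frac{1}{1 + 122} \left(-102 + 122\right)}{\frac{1}{8649}} = \left(-26384\right) \frac{1}{9265} + \frac{1}{2} \cdot \frac{1}{122} \cdot \frac{1}{123} \cdot 20 \frac{1}{\frac{1}{8649}} = - \frac{1552}{545} + \frac{1}{2} \cdot \frac{1}{122} \cdot \frac{1}{123} \cdot 20 \cdot 8649 = - \frac{1552}{545} + \frac{5}{7503} \cdot 8649 = - \frac{1552}{545} + \frac{14415}{2501} = \frac{3974623}{1363045}$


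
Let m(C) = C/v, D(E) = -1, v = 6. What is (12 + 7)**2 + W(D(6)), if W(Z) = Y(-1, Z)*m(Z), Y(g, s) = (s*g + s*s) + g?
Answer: 2165/6 ≈ 360.83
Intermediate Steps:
Y(g, s) = g + s**2 + g*s (Y(g, s) = (g*s + s**2) + g = (s**2 + g*s) + g = g + s**2 + g*s)
m(C) = C/6
W(Z) = Z*(-1 + Z**2 - Z)/6 (W(Z) = (-1 + Z**2 - Z)*(Z/6) = Z*(-1 + Z**2 - Z)/6)
(12 + 7)**2 + W(D(6)) = (12 + 7)**2 + (1/6)*(-1)*(-1 + (-1)**2 - 1*(-1)) = 19**2 + (1/6)*(-1)*(-1 + 1 + 1) = 361 + (1/6)*(-1)*1 = 361 - 1/6 = 2165/6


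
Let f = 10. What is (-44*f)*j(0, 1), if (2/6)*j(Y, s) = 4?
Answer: -5280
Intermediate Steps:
j(Y, s) = 12 (j(Y, s) = 3*4 = 12)
(-44*f)*j(0, 1) = -44*10*12 = -440*12 = -5280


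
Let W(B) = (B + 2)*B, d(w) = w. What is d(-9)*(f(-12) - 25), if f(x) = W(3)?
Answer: 90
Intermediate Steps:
W(B) = B*(2 + B) (W(B) = (2 + B)*B = B*(2 + B))
f(x) = 15 (f(x) = 3*(2 + 3) = 3*5 = 15)
d(-9)*(f(-12) - 25) = -9*(15 - 25) = -9*(-10) = 90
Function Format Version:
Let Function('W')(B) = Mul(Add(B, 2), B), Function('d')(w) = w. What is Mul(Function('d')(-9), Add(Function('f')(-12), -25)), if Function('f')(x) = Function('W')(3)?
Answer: 90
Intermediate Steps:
Function('W')(B) = Mul(B, Add(2, B)) (Function('W')(B) = Mul(Add(2, B), B) = Mul(B, Add(2, B)))
Function('f')(x) = 15 (Function('f')(x) = Mul(3, Add(2, 3)) = Mul(3, 5) = 15)
Mul(Function('d')(-9), Add(Function('f')(-12), -25)) = Mul(-9, Add(15, -25)) = Mul(-9, -10) = 90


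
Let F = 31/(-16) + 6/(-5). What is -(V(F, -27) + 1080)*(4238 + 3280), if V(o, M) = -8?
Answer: -8059296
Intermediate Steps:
F = -251/80 (F = 31*(-1/16) + 6*(-⅕) = -31/16 - 6/5 = -251/80 ≈ -3.1375)
-(V(F, -27) + 1080)*(4238 + 3280) = -(-8 + 1080)*(4238 + 3280) = -1072*7518 = -1*8059296 = -8059296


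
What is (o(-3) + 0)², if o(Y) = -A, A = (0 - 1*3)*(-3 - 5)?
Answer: 576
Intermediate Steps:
A = 24 (A = (0 - 3)*(-8) = -3*(-8) = 24)
o(Y) = -24 (o(Y) = -1*24 = -24)
(o(-3) + 0)² = (-24 + 0)² = (-24)² = 576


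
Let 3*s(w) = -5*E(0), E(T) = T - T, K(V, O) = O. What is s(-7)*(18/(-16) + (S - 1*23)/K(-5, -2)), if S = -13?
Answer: 0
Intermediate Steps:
E(T) = 0
s(w) = 0 (s(w) = (-5*0)/3 = (⅓)*0 = 0)
s(-7)*(18/(-16) + (S - 1*23)/K(-5, -2)) = 0*(18/(-16) + (-13 - 1*23)/(-2)) = 0*(18*(-1/16) + (-13 - 23)*(-½)) = 0*(-9/8 - 36*(-½)) = 0*(-9/8 + 18) = 0*(135/8) = 0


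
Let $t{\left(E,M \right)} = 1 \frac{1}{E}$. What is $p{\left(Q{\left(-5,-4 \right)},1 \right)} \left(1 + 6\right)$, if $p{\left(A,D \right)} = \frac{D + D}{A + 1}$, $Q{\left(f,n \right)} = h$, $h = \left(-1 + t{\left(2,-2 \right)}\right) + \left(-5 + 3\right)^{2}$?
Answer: $\frac{28}{9} \approx 3.1111$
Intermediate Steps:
$t{\left(E,M \right)} = \frac{1}{E}$
$h = \frac{7}{2}$ ($h = \left(-1 + \frac{1}{2}\right) + \left(-5 + 3\right)^{2} = \left(-1 + \frac{1}{2}\right) + \left(-2\right)^{2} = - \frac{1}{2} + 4 = \frac{7}{2} \approx 3.5$)
$Q{\left(f,n \right)} = \frac{7}{2}$
$p{\left(A,D \right)} = \frac{2 D}{1 + A}$
$p{\left(Q{\left(-5,-4 \right)},1 \right)} \left(1 + 6\right) = 2 \cdot 1 \frac{1}{1 + \frac{7}{2}} \left(1 + 6\right) = 2 \cdot 1 \frac{1}{\frac{9}{2}} \cdot 7 = 2 \cdot 1 \cdot \frac{2}{9} \cdot 7 = \frac{4}{9} \cdot 7 = \frac{28}{9}$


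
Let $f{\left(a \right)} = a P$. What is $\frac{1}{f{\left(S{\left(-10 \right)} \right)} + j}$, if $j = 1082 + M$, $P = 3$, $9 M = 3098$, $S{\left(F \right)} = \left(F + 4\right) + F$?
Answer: $\frac{9}{12404} \approx 0.00072557$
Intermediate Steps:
$S{\left(F \right)} = 4 + 2 F$ ($S{\left(F \right)} = \left(4 + F\right) + F = 4 + 2 F$)
$M = \frac{3098}{9}$ ($M = \frac{1}{9} \cdot 3098 = \frac{3098}{9} \approx 344.22$)
$j = \frac{12836}{9}$ ($j = 1082 + \frac{3098}{9} = \frac{12836}{9} \approx 1426.2$)
$f{\left(a \right)} = 3 a$ ($f{\left(a \right)} = a 3 = 3 a$)
$\frac{1}{f{\left(S{\left(-10 \right)} \right)} + j} = \frac{1}{3 \left(4 + 2 \left(-10\right)\right) + \frac{12836}{9}} = \frac{1}{3 \left(4 - 20\right) + \frac{12836}{9}} = \frac{1}{3 \left(-16\right) + \frac{12836}{9}} = \frac{1}{-48 + \frac{12836}{9}} = \frac{1}{\frac{12404}{9}} = \frac{9}{12404}$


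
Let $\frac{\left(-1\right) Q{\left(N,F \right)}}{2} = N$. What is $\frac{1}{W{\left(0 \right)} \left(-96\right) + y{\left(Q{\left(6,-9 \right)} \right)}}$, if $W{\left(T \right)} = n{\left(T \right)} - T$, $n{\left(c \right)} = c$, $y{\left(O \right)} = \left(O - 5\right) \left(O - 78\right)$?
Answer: $\frac{1}{1530} \approx 0.00065359$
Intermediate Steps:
$Q{\left(N,F \right)} = - 2 N$
$y{\left(O \right)} = \left(-78 + O\right) \left(-5 + O\right)$ ($y{\left(O \right)} = \left(-5 + O\right) \left(-78 + O\right) = \left(-78 + O\right) \left(-5 + O\right)$)
$W{\left(T \right)} = 0$ ($W{\left(T \right)} = T - T = 0$)
$\frac{1}{W{\left(0 \right)} \left(-96\right) + y{\left(Q{\left(6,-9 \right)} \right)}} = \frac{1}{0 \left(-96\right) + \left(390 + \left(\left(-2\right) 6\right)^{2} - 83 \left(\left(-2\right) 6\right)\right)} = \frac{1}{0 + \left(390 + \left(-12\right)^{2} - -996\right)} = \frac{1}{0 + \left(390 + 144 + 996\right)} = \frac{1}{0 + 1530} = \frac{1}{1530}$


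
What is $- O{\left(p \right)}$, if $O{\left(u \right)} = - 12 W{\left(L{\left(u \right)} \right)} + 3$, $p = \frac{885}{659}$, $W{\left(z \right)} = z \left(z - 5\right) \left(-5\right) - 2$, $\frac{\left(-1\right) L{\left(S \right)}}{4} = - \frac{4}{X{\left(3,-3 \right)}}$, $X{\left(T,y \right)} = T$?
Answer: $- \frac{401}{3} \approx -133.67$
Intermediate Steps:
$L{\left(S \right)} = \frac{16}{3}$ ($L{\left(S \right)} = - 4 \left(- \frac{4}{3}\right) = - 4 \left(\left(-4\right) \frac{1}{3}\right) = \left(-4\right) \left(- \frac{4}{3}\right) = \frac{16}{3}$)
$W{\left(z \right)} = -2 - 5 z \left(-5 + z\right)$ ($W{\left(z \right)} = z \left(-5 + z\right) \left(-5\right) - 2 = - 5 z \left(-5 + z\right) - 2 = -2 - 5 z \left(-5 + z\right)$)
$p = \frac{885}{659}$ ($p = 885 \cdot \frac{1}{659} = \frac{885}{659} \approx 1.3429$)
$O{\left(u \right)} = \frac{401}{3}$ ($O{\left(u \right)} = - 12 \left(-2 - 5 \left(\frac{16}{3}\right)^{2} + 25 \cdot \frac{16}{3}\right) + 3 = - 12 \left(-2 - \frac{1280}{9} + \frac{400}{3}\right) + 3 = \left(-12\right) \left(- \frac{98}{9}\right) + 3 = \frac{392}{3} + 3 = \frac{401}{3}$)
$- O{\left(p \right)} = \left(-1\right) \frac{401}{3} = - \frac{401}{3}$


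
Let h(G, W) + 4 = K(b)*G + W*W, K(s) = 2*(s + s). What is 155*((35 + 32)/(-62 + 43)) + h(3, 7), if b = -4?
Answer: -10442/19 ≈ -549.58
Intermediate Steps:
K(s) = 4*s (K(s) = 2*(2*s) = 4*s)
h(G, W) = -4 + W² - 16*G (h(G, W) = -4 + ((4*(-4))*G + W*W) = -4 + (-16*G + W²) = -4 + (W² - 16*G) = -4 + W² - 16*G)
155*((35 + 32)/(-62 + 43)) + h(3, 7) = 155*((35 + 32)/(-62 + 43)) + (-4 + 7² - 16*3) = 155*(67/(-19)) + (-4 + 49 - 48) = 155*(67*(-1/19)) - 3 = 155*(-67/19) - 3 = -10385/19 - 3 = -10442/19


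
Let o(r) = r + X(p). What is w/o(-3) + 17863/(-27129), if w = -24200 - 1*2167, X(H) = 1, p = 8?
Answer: 715274617/54258 ≈ 13183.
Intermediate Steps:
w = -26367 (w = -24200 - 2167 = -26367)
o(r) = 1 + r (o(r) = r + 1 = 1 + r)
w/o(-3) + 17863/(-27129) = -26367/(1 - 3) + 17863/(-27129) = -26367/(-2) + 17863*(-1/27129) = -26367*(-½) - 17863/27129 = 26367/2 - 17863/27129 = 715274617/54258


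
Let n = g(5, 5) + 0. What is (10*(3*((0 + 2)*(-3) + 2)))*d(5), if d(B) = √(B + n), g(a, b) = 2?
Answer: -120*√7 ≈ -317.49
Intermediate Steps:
n = 2 (n = 2 + 0 = 2)
d(B) = √(2 + B) (d(B) = √(B + 2) = √(2 + B))
(10*(3*((0 + 2)*(-3) + 2)))*d(5) = (10*(3*((0 + 2)*(-3) + 2)))*√(2 + 5) = (10*(3*(2*(-3) + 2)))*√7 = (10*(3*(-6 + 2)))*√7 = (10*(3*(-4)))*√7 = (10*(-12))*√7 = -120*√7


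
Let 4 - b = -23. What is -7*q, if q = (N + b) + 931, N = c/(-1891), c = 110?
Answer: -12680276/1891 ≈ -6705.6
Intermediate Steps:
b = 27 (b = 4 - 1*(-23) = 4 + 23 = 27)
N = -110/1891 (N = 110/(-1891) = 110*(-1/1891) = -110/1891 ≈ -0.058170)
q = 1811468/1891 (q = (-110/1891 + 27) + 931 = 50947/1891 + 931 = 1811468/1891 ≈ 957.94)
-7*q = -7*1811468/1891 = -12680276/1891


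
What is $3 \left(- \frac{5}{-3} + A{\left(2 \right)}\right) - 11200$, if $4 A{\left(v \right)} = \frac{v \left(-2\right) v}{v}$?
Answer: $-11198$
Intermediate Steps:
$A{\left(v \right)} = - \frac{v}{2}$ ($A{\left(v \right)} = \frac{v \left(-2\right) v \frac{1}{v}}{4} = \frac{- 2 v v \frac{1}{v}}{4} = \frac{- 2 v^{2} \frac{1}{v}}{4} = \frac{\left(-2\right) v}{4} = - \frac{v}{2}$)
$3 \left(- \frac{5}{-3} + A{\left(2 \right)}\right) - 11200 = 3 \left(- \frac{5}{-3} - 1\right) - 11200 = 3 \left(\left(-5\right) \left(- \frac{1}{3}\right) - 1\right) - 11200 = 3 \left(\frac{5}{3} - 1\right) - 11200 = 3 \cdot \frac{2}{3} - 11200 = 2 - 11200 = -11198$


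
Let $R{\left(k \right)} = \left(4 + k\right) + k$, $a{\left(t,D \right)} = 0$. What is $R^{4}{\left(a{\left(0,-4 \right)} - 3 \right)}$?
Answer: $16$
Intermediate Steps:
$R{\left(k \right)} = 4 + 2 k$
$R^{4}{\left(a{\left(0,-4 \right)} - 3 \right)} = \left(4 + 2 \left(0 - 3\right)\right)^{4} = \left(4 + 2 \left(-3\right)\right)^{4} = \left(4 - 6\right)^{4} = \left(-2\right)^{4} = 16$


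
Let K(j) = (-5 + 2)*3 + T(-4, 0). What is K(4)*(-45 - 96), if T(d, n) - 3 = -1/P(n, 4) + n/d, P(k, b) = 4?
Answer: 3525/4 ≈ 881.25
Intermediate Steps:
T(d, n) = 11/4 + n/d (T(d, n) = 3 + (-1/4 + n/d) = 3 + (-1*¼ + n/d) = 3 + (-¼ + n/d) = 11/4 + n/d)
K(j) = -25/4 (K(j) = (-5 + 2)*3 + (11/4 + 0/(-4)) = -3*3 + (11/4 + 0*(-¼)) = -9 + (11/4 + 0) = -9 + 11/4 = -25/4)
K(4)*(-45 - 96) = -25*(-45 - 96)/4 = -25/4*(-141) = 3525/4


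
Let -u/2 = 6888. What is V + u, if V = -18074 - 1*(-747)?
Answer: -31103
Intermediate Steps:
u = -13776 (u = -2*6888 = -13776)
V = -17327 (V = -18074 + 747 = -17327)
V + u = -17327 - 13776 = -31103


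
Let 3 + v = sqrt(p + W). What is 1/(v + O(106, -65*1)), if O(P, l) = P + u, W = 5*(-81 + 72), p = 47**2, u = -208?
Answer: -105/8861 - 2*sqrt(541)/8861 ≈ -0.017100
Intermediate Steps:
p = 2209
W = -45 (W = 5*(-9) = -45)
O(P, l) = -208 + P (O(P, l) = P - 208 = -208 + P)
v = -3 + 2*sqrt(541) (v = -3 + sqrt(2209 - 45) = -3 + sqrt(2164) = -3 + 2*sqrt(541) ≈ 43.519)
1/(v + O(106, -65*1)) = 1/((-3 + 2*sqrt(541)) + (-208 + 106)) = 1/((-3 + 2*sqrt(541)) - 102) = 1/(-105 + 2*sqrt(541))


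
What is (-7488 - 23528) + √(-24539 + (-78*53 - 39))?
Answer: -31016 + 2*I*√7178 ≈ -31016.0 + 169.45*I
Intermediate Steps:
(-7488 - 23528) + √(-24539 + (-78*53 - 39)) = -31016 + √(-24539 + (-4134 - 39)) = -31016 + √(-24539 - 4173) = -31016 + √(-28712) = -31016 + 2*I*√7178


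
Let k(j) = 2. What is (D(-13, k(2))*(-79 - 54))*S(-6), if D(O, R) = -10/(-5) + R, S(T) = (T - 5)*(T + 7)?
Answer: 5852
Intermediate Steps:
S(T) = (-5 + T)*(7 + T)
D(O, R) = 2 + R (D(O, R) = -10*(-1)/5 + R = -5*(-2/5) + R = 2 + R)
(D(-13, k(2))*(-79 - 54))*S(-6) = ((2 + 2)*(-79 - 54))*(-35 + (-6)**2 + 2*(-6)) = (4*(-133))*(-35 + 36 - 12) = -532*(-11) = 5852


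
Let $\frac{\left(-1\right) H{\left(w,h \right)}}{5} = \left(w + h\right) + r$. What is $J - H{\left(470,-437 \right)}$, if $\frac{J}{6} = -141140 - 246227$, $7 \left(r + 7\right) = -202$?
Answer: $- \frac{16269514}{7} \approx -2.3242 \cdot 10^{6}$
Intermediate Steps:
$r = - \frac{251}{7}$ ($r = -7 + \frac{1}{7} \left(-202\right) = -7 - \frac{202}{7} = - \frac{251}{7} \approx -35.857$)
$H{\left(w,h \right)} = \frac{1255}{7} - 5 h - 5 w$ ($H{\left(w,h \right)} = - 5 \left(\left(w + h\right) - \frac{251}{7}\right) = - 5 \left(\left(h + w\right) - \frac{251}{7}\right) = - 5 \left(- \frac{251}{7} + h + w\right) = \frac{1255}{7} - 5 h - 5 w$)
$J = -2324202$ ($J = 6 \left(-141140 - 246227\right) = 6 \left(-387367\right) = -2324202$)
$J - H{\left(470,-437 \right)} = -2324202 - \left(\frac{1255}{7} - -2185 - 2350\right) = -2324202 - \left(\frac{1255}{7} + 2185 - 2350\right) = -2324202 - \frac{100}{7} = - \frac{16269514}{7}$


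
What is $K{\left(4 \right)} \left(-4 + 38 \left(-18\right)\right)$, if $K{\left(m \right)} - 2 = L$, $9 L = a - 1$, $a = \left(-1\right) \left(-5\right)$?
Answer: $- \frac{15136}{9} \approx -1681.8$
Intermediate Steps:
$a = 5$
$L = \frac{4}{9}$ ($L = \frac{5 - 1}{9} = \frac{1}{9} \cdot 4 = \frac{4}{9} \approx 0.44444$)
$K{\left(m \right)} = \frac{22}{9}$ ($K{\left(m \right)} = 2 + \frac{4}{9} = \frac{22}{9}$)
$K{\left(4 \right)} \left(-4 + 38 \left(-18\right)\right) = \frac{22 \left(-4 + 38 \left(-18\right)\right)}{9} = \frac{22 \left(-4 - 684\right)}{9} = \frac{22}{9} \left(-688\right) = - \frac{15136}{9}$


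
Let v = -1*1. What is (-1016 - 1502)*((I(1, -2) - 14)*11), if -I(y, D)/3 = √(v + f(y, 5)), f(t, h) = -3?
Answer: 387772 + 166188*I ≈ 3.8777e+5 + 1.6619e+5*I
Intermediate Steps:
v = -1
I(y, D) = -6*I (I(y, D) = -3*√(-1 - 3) = -6*I)
(-1016 - 1502)*((I(1, -2) - 14)*11) = (-1016 - 1502)*((-6*I - 14)*11) = -2518*(-14 - 6*I)*11 = -2518*(-154 - 66*I) = 387772 + 166188*I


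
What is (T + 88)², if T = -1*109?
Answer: 441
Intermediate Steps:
T = -109
(T + 88)² = (-109 + 88)² = (-21)² = 441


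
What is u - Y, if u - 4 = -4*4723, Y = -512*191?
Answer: 78904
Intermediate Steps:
Y = -97792
u = -18888 (u = 4 - 4*4723 = 4 - 18892 = -18888)
u - Y = -18888 - 1*(-97792) = -18888 + 97792 = 78904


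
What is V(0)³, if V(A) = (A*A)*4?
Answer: 0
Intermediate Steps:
V(A) = 4*A² (V(A) = A²*4 = 4*A²)
V(0)³ = (4*0²)³ = (4*0)³ = 0³ = 0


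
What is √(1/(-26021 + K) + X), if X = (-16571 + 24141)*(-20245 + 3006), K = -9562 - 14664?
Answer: I*√36608818623174813/16749 ≈ 11424.0*I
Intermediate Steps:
K = -24226
X = -130499230 (X = 7570*(-17239) = -130499230)
√(1/(-26021 + K) + X) = √(1/(-26021 - 24226) - 130499230) = √(1/(-50247) - 130499230) = √(-1/50247 - 130499230) = √(-6557194809811/50247) = I*√36608818623174813/16749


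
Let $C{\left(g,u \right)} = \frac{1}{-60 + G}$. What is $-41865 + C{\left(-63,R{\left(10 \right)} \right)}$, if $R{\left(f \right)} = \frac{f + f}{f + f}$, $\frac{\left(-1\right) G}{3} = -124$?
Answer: $- \frac{13061879}{312} \approx -41865.0$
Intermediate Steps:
$G = 372$ ($G = \left(-3\right) \left(-124\right) = 372$)
$R{\left(f \right)} = 1$ ($R{\left(f \right)} = \frac{2 f}{2 f} = 2 f \frac{1}{2 f} = 1$)
$C{\left(g,u \right)} = \frac{1}{312}$ ($C{\left(g,u \right)} = \frac{1}{-60 + 372} = \frac{1}{312}$)
$-41865 + C{\left(-63,R{\left(10 \right)} \right)} = -41865 + \frac{1}{312} = - \frac{13061879}{312}$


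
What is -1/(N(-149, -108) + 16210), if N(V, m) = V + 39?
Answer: -1/16100 ≈ -6.2112e-5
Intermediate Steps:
N(V, m) = 39 + V
-1/(N(-149, -108) + 16210) = -1/((39 - 149) + 16210) = -1/(-110 + 16210) = -1/16100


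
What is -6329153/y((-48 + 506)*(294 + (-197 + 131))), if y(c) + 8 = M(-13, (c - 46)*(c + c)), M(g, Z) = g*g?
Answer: -6329153/161 ≈ -39312.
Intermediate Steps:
M(g, Z) = g²
y(c) = 161 (y(c) = -8 + (-13)² = -8 + 169 = 161)
-6329153/y((-48 + 506)*(294 + (-197 + 131))) = -6329153/161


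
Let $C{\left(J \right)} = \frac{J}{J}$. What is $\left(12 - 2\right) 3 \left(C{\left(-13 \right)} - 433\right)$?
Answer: $-12960$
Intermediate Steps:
$C{\left(J \right)} = 1$
$\left(12 - 2\right) 3 \left(C{\left(-13 \right)} - 433\right) = \left(12 - 2\right) 3 \left(1 - 433\right) = 10 \cdot 3 \left(-432\right) = 30 \left(-432\right) = -12960$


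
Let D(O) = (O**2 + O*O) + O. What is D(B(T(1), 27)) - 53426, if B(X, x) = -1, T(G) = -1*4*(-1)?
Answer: -53425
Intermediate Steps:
T(G) = 4 (T(G) = -4*(-1) = 4)
D(O) = O + 2*O**2 (D(O) = (O**2 + O**2) + O = 2*O**2 + O = O + 2*O**2)
D(B(T(1), 27)) - 53426 = -(1 + 2*(-1)) - 53426 = -(1 - 2) - 53426 = -1*(-1) - 53426 = 1 - 53426 = -53425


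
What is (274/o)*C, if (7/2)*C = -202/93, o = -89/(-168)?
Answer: -885568/2759 ≈ -320.97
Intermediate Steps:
o = 89/168 (o = -89*(-1/168) = 89/168 ≈ 0.52976)
C = -404/651 (C = 2*(-202/93)/7 = 2*(-202*1/93)/7 = (2/7)*(-202/93) = -404/651 ≈ -0.62058)
(274/o)*C = (274/(89/168))*(-404/651) = (274*(168/89))*(-404/651) = (46032/89)*(-404/651) = -885568/2759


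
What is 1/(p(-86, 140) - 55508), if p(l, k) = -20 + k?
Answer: -1/55388 ≈ -1.8054e-5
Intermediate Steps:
1/(p(-86, 140) - 55508) = 1/((-20 + 140) - 55508) = 1/(120 - 55508) = 1/(-55388) = -1/55388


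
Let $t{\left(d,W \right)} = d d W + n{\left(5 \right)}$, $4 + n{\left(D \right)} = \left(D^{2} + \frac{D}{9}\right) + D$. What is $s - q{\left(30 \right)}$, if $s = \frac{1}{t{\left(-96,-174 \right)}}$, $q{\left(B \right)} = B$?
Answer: $- \frac{432960519}{14432017} \approx -30.0$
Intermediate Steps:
$n{\left(D \right)} = -4 + D^{2} + \frac{10 D}{9}$ ($n{\left(D \right)} = -4 + \left(\left(D^{2} + \frac{D}{9}\right) + D\right) = -4 + \left(D^{2} + \frac{10 D}{9}\right) = -4 + D^{2} + \frac{10 D}{9}$)
$t{\left(d,W \right)} = \frac{239}{9} + W d^{2}$ ($t{\left(d,W \right)} = d d W + \left(-4 + 5^{2} + \frac{10}{9} \cdot 5\right) = d^{2} W + \left(-4 + 25 + \frac{50}{9}\right) = W d^{2} + \frac{239}{9} = \frac{239}{9} + W d^{2}$)
$s = - \frac{9}{14432017}$ ($s = \frac{1}{\frac{239}{9} - 174 \left(-96\right)^{2}} = \frac{1}{\frac{239}{9} - 1603584} = \frac{1}{- \frac{14432017}{9}} = - \frac{9}{14432017} \approx -6.2361 \cdot 10^{-7}$)
$s - q{\left(30 \right)} = - \frac{9}{14432017} - 30 = - \frac{432960519}{14432017}$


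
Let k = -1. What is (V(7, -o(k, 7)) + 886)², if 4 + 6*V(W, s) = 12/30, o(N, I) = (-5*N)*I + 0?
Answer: 19598329/25 ≈ 7.8393e+5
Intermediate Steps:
o(N, I) = -5*I*N (o(N, I) = -5*I*N + 0 = -5*I*N)
V(W, s) = -⅗ (V(W, s) = -⅔ + (12/30)/6 = -⅔ + (12*(1/30))/6 = -⅔ + (⅙)*(⅖) = -⅔ + 1/15 = -⅗)
(V(7, -o(k, 7)) + 886)² = (-⅗ + 886)² = (4427/5)² = 19598329/25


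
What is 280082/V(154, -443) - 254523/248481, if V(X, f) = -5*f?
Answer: 23010428999/183461805 ≈ 125.42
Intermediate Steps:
280082/V(154, -443) - 254523/248481 = 280082/((-5*(-443))) - 254523/248481 = 280082/2215 - 254523*1/248481 = 280082*(1/2215) - 84841/82827 = 280082/2215 - 84841/82827 = 23010428999/183461805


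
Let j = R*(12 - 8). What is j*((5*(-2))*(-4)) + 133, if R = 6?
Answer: 1093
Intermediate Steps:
j = 24 (j = 6*(12 - 8) = 6*4 = 24)
j*((5*(-2))*(-4)) + 133 = 24*((5*(-2))*(-4)) + 133 = 24*(-10*(-4)) + 133 = 24*40 + 133 = 960 + 133 = 1093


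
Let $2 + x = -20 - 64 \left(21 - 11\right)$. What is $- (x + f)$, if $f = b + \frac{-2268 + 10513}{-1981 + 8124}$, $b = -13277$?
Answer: $\frac{85619032}{6143} \approx 13938.0$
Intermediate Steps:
$x = -662$ ($x = -2 - \left(20 + 64 \left(21 - 11\right)\right) = -2 - 660 = -662$)
$f = - \frac{81552366}{6143}$ ($f = -13277 + \frac{-2268 + 10513}{-1981 + 8124} = -13277 + \frac{8245}{6143} = - \frac{81552366}{6143} \approx -13276.0$)
$- (x + f) = - (-662 - \frac{81552366}{6143}) = \left(-1\right) \left(- \frac{85619032}{6143}\right) = \frac{85619032}{6143}$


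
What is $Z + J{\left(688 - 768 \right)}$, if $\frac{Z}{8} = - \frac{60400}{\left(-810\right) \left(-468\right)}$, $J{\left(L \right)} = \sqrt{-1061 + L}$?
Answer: $- \frac{12080}{9477} + i \sqrt{1141} \approx -1.2747 + 33.779 i$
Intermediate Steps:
$Z = - \frac{12080}{9477}$ ($Z = 8 \left(- \frac{60400}{\left(-810\right) \left(-468\right)}\right) = 8 \left(- \frac{60400}{379080}\right) = 8 \left(\left(-60400\right) \frac{1}{379080}\right) = 8 \left(- \frac{1510}{9477}\right) = - \frac{12080}{9477} \approx -1.2747$)
$Z + J{\left(688 - 768 \right)} = - \frac{12080}{9477} + \sqrt{-1061 + \left(688 - 768\right)} = - \frac{12080}{9477} + \sqrt{-1061 - 80} = - \frac{12080}{9477} + \sqrt{-1141} = - \frac{12080}{9477} + i \sqrt{1141}$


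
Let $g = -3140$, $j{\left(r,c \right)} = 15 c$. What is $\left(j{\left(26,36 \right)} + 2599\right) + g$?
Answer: $-1$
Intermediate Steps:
$\left(j{\left(26,36 \right)} + 2599\right) + g = \left(15 \cdot 36 + 2599\right) - 3140 = \left(540 + 2599\right) - 3140 = 3139 - 3140 = -1$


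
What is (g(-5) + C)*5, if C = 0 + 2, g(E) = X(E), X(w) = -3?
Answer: -5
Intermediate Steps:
g(E) = -3
C = 2
(g(-5) + C)*5 = (-3 + 2)*5 = -1*5 = -5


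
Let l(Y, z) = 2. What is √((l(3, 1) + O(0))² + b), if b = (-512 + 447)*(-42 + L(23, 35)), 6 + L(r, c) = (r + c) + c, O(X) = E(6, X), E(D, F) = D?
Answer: I*√2861 ≈ 53.488*I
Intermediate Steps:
O(X) = 6
L(r, c) = -6 + r + 2*c (L(r, c) = -6 + ((r + c) + c) = -6 + ((c + r) + c) = -6 + (r + 2*c) = -6 + r + 2*c)
b = -2925 (b = (-512 + 447)*(-42 + (-6 + 23 + 2*35)) = -65*(-42 + (-6 + 23 + 70)) = -65*(-42 + 87) = -65*45 = -2925)
√((l(3, 1) + O(0))² + b) = √((2 + 6)² - 2925) = √(8² - 2925) = √(64 - 2925) = √(-2861) = I*√2861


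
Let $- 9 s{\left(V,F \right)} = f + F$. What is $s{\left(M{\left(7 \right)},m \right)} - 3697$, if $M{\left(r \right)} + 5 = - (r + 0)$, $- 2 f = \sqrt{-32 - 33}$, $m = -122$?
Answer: $- \frac{33151}{9} + \frac{i \sqrt{65}}{18} \approx -3683.4 + 0.4479 i$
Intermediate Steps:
$f = - \frac{i \sqrt{65}}{2}$ ($f = - \frac{\sqrt{-32 - 33}}{2} = - \frac{\sqrt{-65}}{2} = - \frac{i \sqrt{65}}{2} \approx - 4.0311 i$)
$M{\left(r \right)} = -5 - r$ ($M{\left(r \right)} = -5 - \left(r + 0\right) = -5 - r$)
$s{\left(V,F \right)} = - \frac{F}{9} + \frac{i \sqrt{65}}{18}$ ($s{\left(V,F \right)} = - \frac{- \frac{i \sqrt{65}}{2} + F}{9} = - \frac{F - \frac{i \sqrt{65}}{2}}{9} = - \frac{F}{9} + \frac{i \sqrt{65}}{18}$)
$s{\left(M{\left(7 \right)},m \right)} - 3697 = \left(\left(- \frac{1}{9}\right) \left(-122\right) + \frac{i \sqrt{65}}{18}\right) - 3697 = \left(\frac{122}{9} + \frac{i \sqrt{65}}{18}\right) - 3697 = - \frac{33151}{9} + \frac{i \sqrt{65}}{18}$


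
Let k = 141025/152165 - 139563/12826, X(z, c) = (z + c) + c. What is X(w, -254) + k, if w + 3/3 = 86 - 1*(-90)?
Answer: -133866671563/390333658 ≈ -342.95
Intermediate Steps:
w = 175 (w = -1 + (86 - 1*(-90)) = -1 + (86 + 90) = -1 + 176 = 175)
X(z, c) = z + 2*c (X(z, c) = (c + z) + c = z + 2*c)
k = -3885563449/390333658 (k = 141025*(1/152165) - 139563*1/12826 = 28205/30433 - 139563/12826 = -3885563449/390333658 ≈ -9.9545)
X(w, -254) + k = (175 + 2*(-254)) - 3885563449/390333658 = (175 - 508) - 3885563449/390333658 = -333 - 3885563449/390333658 = -133866671563/390333658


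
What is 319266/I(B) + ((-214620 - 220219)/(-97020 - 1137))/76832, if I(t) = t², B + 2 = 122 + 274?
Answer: 601960882239247/292681900998816 ≈ 2.0567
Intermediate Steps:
B = 394 (B = -2 + (122 + 274) = -2 + 396 = 394)
319266/I(B) + ((-214620 - 220219)/(-97020 - 1137))/76832 = 319266/(394²) + ((-214620 - 220219)/(-97020 - 1137))/76832 = 319266/155236 - 434839/(-98157)*(1/76832) = 319266*(1/155236) - 434839*(-1/98157)*(1/76832) = 159633/77618 + (434839/98157)*(1/76832) = 159633/77618 + 434839/7541598624 = 601960882239247/292681900998816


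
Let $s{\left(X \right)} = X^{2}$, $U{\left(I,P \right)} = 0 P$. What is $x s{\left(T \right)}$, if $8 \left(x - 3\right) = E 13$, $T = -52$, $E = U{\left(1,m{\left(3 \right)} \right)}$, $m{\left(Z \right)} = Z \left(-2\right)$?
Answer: $8112$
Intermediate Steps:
$m{\left(Z \right)} = - 2 Z$
$U{\left(I,P \right)} = 0$
$E = 0$
$x = 3$ ($x = 3 + \frac{0 \cdot 13}{8} = 3 + \frac{1}{8} \cdot 0 = 3 + 0 = 3$)
$x s{\left(T \right)} = 3 \left(-52\right)^{2} = 3 \cdot 2704 = 8112$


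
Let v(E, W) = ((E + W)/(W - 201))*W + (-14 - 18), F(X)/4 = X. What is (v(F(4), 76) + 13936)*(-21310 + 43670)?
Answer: 7741067776/25 ≈ 3.0964e+8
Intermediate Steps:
F(X) = 4*X
v(E, W) = -32 + W*(E + W)/(-201 + W) (v(E, W) = ((E + W)/(-201 + W))*W - 32 = W*(E + W)/(-201 + W) - 32 = -32 + W*(E + W)/(-201 + W))
(v(F(4), 76) + 13936)*(-21310 + 43670) = ((6432 + 76**2 - 32*76 + (4*4)*76)/(-201 + 76) + 13936)*(-21310 + 43670) = ((6432 + 5776 - 2432 + 16*76)/(-125) + 13936)*22360 = (-(6432 + 5776 - 2432 + 1216)/125 + 13936)*22360 = (-1/125*10992 + 13936)*22360 = (-10992/125 + 13936)*22360 = (1731008/125)*22360 = 7741067776/25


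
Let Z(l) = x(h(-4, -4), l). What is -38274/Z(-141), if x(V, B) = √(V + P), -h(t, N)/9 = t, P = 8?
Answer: -19137*√11/11 ≈ -5770.0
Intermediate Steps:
h(t, N) = -9*t
x(V, B) = √(8 + V) (x(V, B) = √(V + 8) = √(8 + V))
Z(l) = 2*√11 (Z(l) = √(8 - 9*(-4)) = √(8 + 36) = √44 = 2*√11)
-38274/Z(-141) = -38274*√11/22 = -19137*√11/11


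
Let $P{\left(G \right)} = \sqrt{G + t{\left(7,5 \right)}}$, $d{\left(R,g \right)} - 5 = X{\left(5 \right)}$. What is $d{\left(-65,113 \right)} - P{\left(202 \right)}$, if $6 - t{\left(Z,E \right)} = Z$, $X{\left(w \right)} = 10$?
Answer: $15 - \sqrt{201} \approx 0.82255$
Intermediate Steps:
$d{\left(R,g \right)} = 15$ ($d{\left(R,g \right)} = 5 + 10 = 15$)
$t{\left(Z,E \right)} = 6 - Z$
$P{\left(G \right)} = \sqrt{-1 + G}$ ($P{\left(G \right)} = \sqrt{G + \left(6 - 7\right)} = \sqrt{G - 1} = \sqrt{-1 + G}$)
$d{\left(-65,113 \right)} - P{\left(202 \right)} = 15 - \sqrt{-1 + 202} = 15 - \sqrt{201}$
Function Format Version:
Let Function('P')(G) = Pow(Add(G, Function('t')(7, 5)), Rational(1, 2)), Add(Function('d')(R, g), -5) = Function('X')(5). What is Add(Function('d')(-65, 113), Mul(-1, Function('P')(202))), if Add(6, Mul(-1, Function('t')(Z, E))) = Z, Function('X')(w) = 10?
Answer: Add(15, Mul(-1, Pow(201, Rational(1, 2)))) ≈ 0.82255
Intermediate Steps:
Function('d')(R, g) = 15 (Function('d')(R, g) = Add(5, 10) = 15)
Function('t')(Z, E) = Add(6, Mul(-1, Z))
Function('P')(G) = Pow(Add(-1, G), Rational(1, 2)) (Function('P')(G) = Pow(Add(G, Add(6, Mul(-1, 7))), Rational(1, 2)) = Pow(Add(G, Add(6, -7)), Rational(1, 2)) = Pow(Add(G, -1), Rational(1, 2)) = Pow(Add(-1, G), Rational(1, 2)))
Add(Function('d')(-65, 113), Mul(-1, Function('P')(202))) = Add(15, Mul(-1, Pow(Add(-1, 202), Rational(1, 2)))) = Add(15, Mul(-1, Pow(201, Rational(1, 2))))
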